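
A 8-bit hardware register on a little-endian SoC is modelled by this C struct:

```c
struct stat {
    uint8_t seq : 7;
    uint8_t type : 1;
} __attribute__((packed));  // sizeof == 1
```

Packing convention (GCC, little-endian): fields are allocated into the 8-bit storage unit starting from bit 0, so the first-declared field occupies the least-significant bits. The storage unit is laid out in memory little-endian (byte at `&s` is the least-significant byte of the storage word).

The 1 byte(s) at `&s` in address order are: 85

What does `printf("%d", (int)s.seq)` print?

5

[0]=0x85 (little-endian) → word 0x85
seq [0+:7] = (word>>0) & 0x7f = 5  ←
type [7+:1] = (word>>7) & 0x1 = 1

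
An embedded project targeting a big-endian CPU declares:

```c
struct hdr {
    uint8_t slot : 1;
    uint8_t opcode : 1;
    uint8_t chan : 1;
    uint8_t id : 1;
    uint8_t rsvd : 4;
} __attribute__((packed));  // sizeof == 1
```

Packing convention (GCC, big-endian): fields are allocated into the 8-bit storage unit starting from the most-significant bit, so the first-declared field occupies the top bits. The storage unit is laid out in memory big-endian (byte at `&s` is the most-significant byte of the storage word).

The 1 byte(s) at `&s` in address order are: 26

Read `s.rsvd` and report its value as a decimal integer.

[0]=0x26 (big-endian) → word 0x26
slot:1 @ bit 7 → (0x26>>7)&0x1 = 0x0
opcode:1 @ bit 6 → (0x26>>6)&0x1 = 0x0
chan:1 @ bit 5 → (0x26>>5)&0x1 = 0x1
id:1 @ bit 4 → (0x26>>4)&0x1 = 0x0
rsvd:4 @ bit 0 → (0x26>>0)&0xf = 0x6  ←

6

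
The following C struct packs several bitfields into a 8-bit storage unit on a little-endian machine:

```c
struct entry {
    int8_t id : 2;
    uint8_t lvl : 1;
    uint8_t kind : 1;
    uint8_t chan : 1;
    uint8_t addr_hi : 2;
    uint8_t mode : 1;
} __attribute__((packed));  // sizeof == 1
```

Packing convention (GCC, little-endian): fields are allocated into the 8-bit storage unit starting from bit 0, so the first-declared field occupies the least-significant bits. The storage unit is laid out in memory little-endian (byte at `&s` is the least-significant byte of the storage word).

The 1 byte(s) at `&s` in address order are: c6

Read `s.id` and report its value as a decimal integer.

-2

[0]=0xc6 (little-endian) → word 0xc6
id [0+:2] = (word>>0) & 0x3 = 2  ←
lvl [2+:1] = (word>>2) & 0x1 = 1
kind [3+:1] = (word>>3) & 0x1 = 0
chan [4+:1] = (word>>4) & 0x1 = 0
addr_hi [5+:2] = (word>>5) & 0x3 = 2
mode [7+:1] = (word>>7) & 0x1 = 1
id signed 2b, MSB=1: 2 - 4 = -2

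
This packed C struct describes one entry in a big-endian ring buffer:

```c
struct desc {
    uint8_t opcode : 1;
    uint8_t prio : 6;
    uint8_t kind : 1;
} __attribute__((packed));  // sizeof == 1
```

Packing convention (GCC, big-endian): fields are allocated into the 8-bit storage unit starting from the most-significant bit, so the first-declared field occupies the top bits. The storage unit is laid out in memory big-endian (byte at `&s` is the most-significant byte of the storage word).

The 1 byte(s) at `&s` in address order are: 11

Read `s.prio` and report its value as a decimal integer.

8

[0]=0x11 (big-endian) → word 0x11
opcode:1 @ bit 7 → (0x11>>7)&0x1 = 0x0
prio:6 @ bit 1 → (0x11>>1)&0x3f = 0x8  ←
kind:1 @ bit 0 → (0x11>>0)&0x1 = 0x1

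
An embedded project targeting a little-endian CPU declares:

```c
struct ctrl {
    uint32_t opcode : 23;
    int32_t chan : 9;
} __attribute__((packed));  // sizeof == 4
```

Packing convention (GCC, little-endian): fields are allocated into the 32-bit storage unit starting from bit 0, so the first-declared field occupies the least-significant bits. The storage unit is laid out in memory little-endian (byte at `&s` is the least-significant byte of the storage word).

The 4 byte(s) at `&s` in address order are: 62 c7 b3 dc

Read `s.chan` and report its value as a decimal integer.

-71

[0]=0x62 [1]=0xc7 [2]=0xb3 [3]=0xdc (little-endian) → word 0xdcb3c762
opcode [0+:23] = (word>>0) & 0x7fffff = 3393378
chan [23+:9] = (word>>23) & 0x1ff = 441  ←
chan signed 9b, MSB=1: 441 - 512 = -71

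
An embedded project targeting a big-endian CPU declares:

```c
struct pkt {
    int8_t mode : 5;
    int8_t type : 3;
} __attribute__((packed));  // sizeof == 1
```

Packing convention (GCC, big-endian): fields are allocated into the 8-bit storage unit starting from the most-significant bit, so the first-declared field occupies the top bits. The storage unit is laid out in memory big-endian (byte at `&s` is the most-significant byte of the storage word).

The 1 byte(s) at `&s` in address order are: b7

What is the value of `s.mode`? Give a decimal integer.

-10

[0]=0xb7 (big-endian) → word 0xb7
mode:5 @ bit 3 → (0xb7>>3)&0x1f = 0x16  ←
type:3 @ bit 0 → (0xb7>>0)&0x7 = 0x7
mode signed 5b, MSB=1: 22 - 32 = -10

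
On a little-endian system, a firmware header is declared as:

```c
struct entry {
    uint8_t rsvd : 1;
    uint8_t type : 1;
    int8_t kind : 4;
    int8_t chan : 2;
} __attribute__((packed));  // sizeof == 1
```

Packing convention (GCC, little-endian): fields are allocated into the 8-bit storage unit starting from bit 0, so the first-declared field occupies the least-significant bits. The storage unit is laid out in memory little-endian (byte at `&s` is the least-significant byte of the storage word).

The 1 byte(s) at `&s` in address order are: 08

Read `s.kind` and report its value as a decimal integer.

2

[0]=0x08 (little-endian) → word 0x08
rsvd:1 @ bit 0 → (0x08>>0)&0x1 = 0x0
type:1 @ bit 1 → (0x08>>1)&0x1 = 0x0
kind:4 @ bit 2 → (0x08>>2)&0xf = 0x2  ←
chan:2 @ bit 6 → (0x08>>6)&0x3 = 0x0
kind signed 4b, MSB=0: value = 2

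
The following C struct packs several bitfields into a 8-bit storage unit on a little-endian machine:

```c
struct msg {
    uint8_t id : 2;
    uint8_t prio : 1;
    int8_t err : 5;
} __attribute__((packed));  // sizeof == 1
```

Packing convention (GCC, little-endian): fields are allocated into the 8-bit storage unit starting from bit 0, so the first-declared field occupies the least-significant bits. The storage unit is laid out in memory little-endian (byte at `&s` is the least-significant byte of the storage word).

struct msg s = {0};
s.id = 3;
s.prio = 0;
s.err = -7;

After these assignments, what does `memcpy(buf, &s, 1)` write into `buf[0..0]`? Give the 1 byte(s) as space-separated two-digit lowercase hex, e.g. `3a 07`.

id:2 = 3 → 0x3 << 0 → word 0x03
prio:1 = 0 → 0x0 << 2 → word 0x03
err:5 = -7 → 0x19 << 3 → word 0xcb
word = 0xcb → little-endian bytes:
  [0]=0xcb

cb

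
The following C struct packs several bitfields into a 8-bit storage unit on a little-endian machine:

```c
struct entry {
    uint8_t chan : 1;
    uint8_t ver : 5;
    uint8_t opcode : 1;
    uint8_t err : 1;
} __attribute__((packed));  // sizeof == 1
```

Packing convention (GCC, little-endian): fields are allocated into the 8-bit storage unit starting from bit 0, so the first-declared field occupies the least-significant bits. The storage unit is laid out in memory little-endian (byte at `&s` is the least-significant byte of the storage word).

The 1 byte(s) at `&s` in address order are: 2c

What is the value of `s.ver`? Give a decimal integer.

[0]=0x2c (little-endian) → word 0x2c
chan [0+:1] = (word>>0) & 0x1 = 0
ver [1+:5] = (word>>1) & 0x1f = 22  ←
opcode [6+:1] = (word>>6) & 0x1 = 0
err [7+:1] = (word>>7) & 0x1 = 0

22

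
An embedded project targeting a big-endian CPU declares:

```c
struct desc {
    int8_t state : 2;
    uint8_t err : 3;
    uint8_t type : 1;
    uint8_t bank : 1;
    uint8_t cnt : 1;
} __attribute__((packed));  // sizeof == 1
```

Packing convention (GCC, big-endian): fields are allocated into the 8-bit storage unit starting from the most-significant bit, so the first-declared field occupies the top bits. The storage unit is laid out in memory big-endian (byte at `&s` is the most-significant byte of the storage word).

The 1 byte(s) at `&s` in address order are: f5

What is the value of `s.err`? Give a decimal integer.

[0]=0xf5 (big-endian) → word 0xf5
state [6+:2] = (word>>6) & 0x3 = 3
err [3+:3] = (word>>3) & 0x7 = 6  ←
type [2+:1] = (word>>2) & 0x1 = 1
bank [1+:1] = (word>>1) & 0x1 = 0
cnt [0+:1] = (word>>0) & 0x1 = 1

6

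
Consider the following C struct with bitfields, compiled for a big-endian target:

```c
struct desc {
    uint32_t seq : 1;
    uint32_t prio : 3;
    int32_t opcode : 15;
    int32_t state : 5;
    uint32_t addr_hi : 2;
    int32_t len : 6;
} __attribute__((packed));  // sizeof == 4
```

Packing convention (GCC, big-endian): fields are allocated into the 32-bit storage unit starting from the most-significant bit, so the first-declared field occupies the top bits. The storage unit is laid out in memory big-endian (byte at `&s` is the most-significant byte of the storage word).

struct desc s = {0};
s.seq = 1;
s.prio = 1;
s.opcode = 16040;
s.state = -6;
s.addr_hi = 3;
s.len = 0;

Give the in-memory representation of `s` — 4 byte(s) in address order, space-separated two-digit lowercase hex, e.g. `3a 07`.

97 d5 1a c0

seq:1 = 1 → 0x1 << 31 → word 0x80000000
prio:3 = 1 → 0x1 << 28 → word 0x90000000
opcode:15 = 16040 → 0x3ea8 << 13 → word 0x97d50000
state:5 = -6 → 0x1a << 8 → word 0x97d51a00
addr_hi:2 = 3 → 0x3 << 6 → word 0x97d51ac0
len:6 = 0 → 0x0 << 0 → word 0x97d51ac0
word = 0x97d51ac0 → big-endian bytes:
  [0]=0x97  [1]=0xd5  [2]=0x1a  [3]=0xc0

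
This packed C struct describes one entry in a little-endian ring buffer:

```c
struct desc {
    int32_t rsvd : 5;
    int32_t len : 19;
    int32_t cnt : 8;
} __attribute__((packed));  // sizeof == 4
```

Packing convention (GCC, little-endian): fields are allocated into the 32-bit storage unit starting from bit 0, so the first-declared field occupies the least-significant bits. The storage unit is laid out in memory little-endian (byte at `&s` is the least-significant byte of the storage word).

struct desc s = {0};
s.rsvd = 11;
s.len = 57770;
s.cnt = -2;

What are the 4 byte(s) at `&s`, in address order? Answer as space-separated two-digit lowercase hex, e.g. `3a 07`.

4b 35 1c fe

[0+:5] rsvd=11 & 0x1f = 0xb; word=0x0000000b
[5+:19] len=57770 & 0x7ffff = 0xe1aa; word=0x001c354b
[24+:8] cnt=-2 & 0xff = 0xfe; word=0xfe1c354b
word = 0xfe1c354b → little-endian bytes:
  [0]=0x4b  [1]=0x35  [2]=0x1c  [3]=0xfe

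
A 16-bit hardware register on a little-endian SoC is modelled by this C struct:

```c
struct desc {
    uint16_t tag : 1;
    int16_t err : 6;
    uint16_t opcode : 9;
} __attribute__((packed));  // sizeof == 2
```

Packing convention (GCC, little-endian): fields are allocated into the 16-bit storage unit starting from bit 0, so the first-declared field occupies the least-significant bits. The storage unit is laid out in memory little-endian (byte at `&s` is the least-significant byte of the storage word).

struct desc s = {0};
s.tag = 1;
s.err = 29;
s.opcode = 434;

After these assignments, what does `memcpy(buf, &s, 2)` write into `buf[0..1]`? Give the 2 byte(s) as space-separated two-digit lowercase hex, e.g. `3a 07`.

tag (1b) val=1 bits=0x1 at bit 0: 0x0001
err (6b) val=29 bits=0x1d at bit 1: 0x003b
opcode (9b) val=434 bits=0x1b2 at bit 7: 0xd93b
word = 0xd93b → little-endian bytes:
  [0]=0x3b  [1]=0xd9

3b d9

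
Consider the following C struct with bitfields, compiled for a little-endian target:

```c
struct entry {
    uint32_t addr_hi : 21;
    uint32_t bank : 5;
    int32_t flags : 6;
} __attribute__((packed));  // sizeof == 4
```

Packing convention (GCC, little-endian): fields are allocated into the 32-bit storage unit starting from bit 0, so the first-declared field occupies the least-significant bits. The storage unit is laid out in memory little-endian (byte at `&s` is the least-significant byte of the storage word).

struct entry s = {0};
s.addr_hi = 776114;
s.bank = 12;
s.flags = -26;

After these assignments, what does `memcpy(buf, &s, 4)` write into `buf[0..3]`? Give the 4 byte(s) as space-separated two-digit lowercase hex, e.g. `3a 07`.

b2 d7 8b 99

[0+:21] addr_hi=776114 & 0x1fffff = 0xbd7b2; word=0x000bd7b2
[21+:5] bank=12 & 0x1f = 0xc; word=0x018bd7b2
[26+:6] flags=-26 & 0x3f = 0x26; word=0x998bd7b2
word = 0x998bd7b2 → little-endian bytes:
  [0]=0xb2  [1]=0xd7  [2]=0x8b  [3]=0x99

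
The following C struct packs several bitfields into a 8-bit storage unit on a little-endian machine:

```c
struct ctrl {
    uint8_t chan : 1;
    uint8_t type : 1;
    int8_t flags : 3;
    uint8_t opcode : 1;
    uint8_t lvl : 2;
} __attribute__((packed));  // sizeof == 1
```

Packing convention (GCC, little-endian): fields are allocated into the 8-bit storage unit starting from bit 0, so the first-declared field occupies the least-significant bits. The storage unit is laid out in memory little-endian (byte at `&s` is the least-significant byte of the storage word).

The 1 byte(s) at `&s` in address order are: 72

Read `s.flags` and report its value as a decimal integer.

-4

[0]=0x72 (little-endian) → word 0x72
chan [0+:1] = (word>>0) & 0x1 = 0
type [1+:1] = (word>>1) & 0x1 = 1
flags [2+:3] = (word>>2) & 0x7 = 4  ←
opcode [5+:1] = (word>>5) & 0x1 = 1
lvl [6+:2] = (word>>6) & 0x3 = 1
flags signed 3b, MSB=1: 4 - 8 = -4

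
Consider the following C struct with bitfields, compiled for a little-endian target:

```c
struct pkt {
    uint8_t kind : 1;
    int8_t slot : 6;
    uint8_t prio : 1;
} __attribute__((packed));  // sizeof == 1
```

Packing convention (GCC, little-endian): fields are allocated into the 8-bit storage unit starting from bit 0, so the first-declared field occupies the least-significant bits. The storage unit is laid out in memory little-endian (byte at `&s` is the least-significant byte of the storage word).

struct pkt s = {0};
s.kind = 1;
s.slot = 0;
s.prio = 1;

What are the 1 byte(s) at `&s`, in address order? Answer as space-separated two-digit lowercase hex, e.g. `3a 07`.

kind (1b) val=1 bits=0x1 at bit 0: 0x01
slot (6b) val=0 bits=0x0 at bit 1: 0x01
prio (1b) val=1 bits=0x1 at bit 7: 0x81
word = 0x81 → little-endian bytes:
  [0]=0x81

81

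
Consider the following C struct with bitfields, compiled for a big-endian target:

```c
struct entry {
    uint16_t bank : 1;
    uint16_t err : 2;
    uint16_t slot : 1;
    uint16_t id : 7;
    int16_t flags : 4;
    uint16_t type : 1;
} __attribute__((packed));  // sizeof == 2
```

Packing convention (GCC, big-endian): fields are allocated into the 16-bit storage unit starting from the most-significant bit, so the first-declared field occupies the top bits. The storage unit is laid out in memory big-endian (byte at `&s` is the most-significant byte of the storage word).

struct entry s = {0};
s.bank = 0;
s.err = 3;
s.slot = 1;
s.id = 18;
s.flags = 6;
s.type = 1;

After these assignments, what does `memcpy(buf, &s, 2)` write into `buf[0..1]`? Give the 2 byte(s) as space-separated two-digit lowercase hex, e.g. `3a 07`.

72 4d

[15+:1] bank=0 & 0x1 = 0x0; word=0x0000
[13+:2] err=3 & 0x3 = 0x3; word=0x6000
[12+:1] slot=1 & 0x1 = 0x1; word=0x7000
[5+:7] id=18 & 0x7f = 0x12; word=0x7240
[1+:4] flags=6 & 0xf = 0x6; word=0x724c
[0+:1] type=1 & 0x1 = 0x1; word=0x724d
word = 0x724d → big-endian bytes:
  [0]=0x72  [1]=0x4d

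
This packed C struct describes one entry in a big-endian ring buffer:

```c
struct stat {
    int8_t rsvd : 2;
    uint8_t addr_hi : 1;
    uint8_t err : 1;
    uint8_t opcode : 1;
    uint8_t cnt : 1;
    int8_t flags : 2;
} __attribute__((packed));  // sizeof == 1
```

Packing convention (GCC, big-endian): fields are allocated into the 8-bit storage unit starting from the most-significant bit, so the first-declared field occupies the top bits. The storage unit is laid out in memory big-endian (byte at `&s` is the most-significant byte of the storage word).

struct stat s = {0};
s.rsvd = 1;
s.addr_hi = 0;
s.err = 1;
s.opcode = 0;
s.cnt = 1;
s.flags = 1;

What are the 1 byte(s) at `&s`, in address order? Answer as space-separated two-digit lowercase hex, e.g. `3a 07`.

55

rsvd:2 = 1 → 0x1 << 6 → word 0x40
addr_hi:1 = 0 → 0x0 << 5 → word 0x40
err:1 = 1 → 0x1 << 4 → word 0x50
opcode:1 = 0 → 0x0 << 3 → word 0x50
cnt:1 = 1 → 0x1 << 2 → word 0x54
flags:2 = 1 → 0x1 << 0 → word 0x55
word = 0x55 → big-endian bytes:
  [0]=0x55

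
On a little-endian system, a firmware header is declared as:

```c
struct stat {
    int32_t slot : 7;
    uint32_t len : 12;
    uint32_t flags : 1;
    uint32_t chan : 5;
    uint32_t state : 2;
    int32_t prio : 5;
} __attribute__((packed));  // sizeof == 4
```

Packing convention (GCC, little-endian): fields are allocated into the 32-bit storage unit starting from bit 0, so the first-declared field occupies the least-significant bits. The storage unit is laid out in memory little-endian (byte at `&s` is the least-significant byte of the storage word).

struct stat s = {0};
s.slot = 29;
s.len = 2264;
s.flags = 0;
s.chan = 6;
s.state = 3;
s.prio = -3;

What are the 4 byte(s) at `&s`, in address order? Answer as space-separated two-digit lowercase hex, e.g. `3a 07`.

1d 6c 64 ee

[0+:7] slot=29 & 0x7f = 0x1d; word=0x0000001d
[7+:12] len=2264 & 0xfff = 0x8d8; word=0x00046c1d
[19+:1] flags=0 & 0x1 = 0x0; word=0x00046c1d
[20+:5] chan=6 & 0x1f = 0x6; word=0x00646c1d
[25+:2] state=3 & 0x3 = 0x3; word=0x06646c1d
[27+:5] prio=-3 & 0x1f = 0x1d; word=0xee646c1d
word = 0xee646c1d → little-endian bytes:
  [0]=0x1d  [1]=0x6c  [2]=0x64  [3]=0xee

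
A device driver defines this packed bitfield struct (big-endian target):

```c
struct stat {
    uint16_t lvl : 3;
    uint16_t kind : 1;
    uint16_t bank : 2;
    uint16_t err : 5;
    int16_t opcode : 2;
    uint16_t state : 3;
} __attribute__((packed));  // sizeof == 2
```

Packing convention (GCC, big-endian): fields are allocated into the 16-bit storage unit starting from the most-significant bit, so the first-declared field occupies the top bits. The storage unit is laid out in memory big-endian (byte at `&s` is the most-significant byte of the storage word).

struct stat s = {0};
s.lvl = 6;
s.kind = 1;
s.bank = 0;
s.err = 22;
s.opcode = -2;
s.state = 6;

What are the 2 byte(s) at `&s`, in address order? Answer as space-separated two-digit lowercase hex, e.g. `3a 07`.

d2 d6

[13+:3] lvl=6 & 0x7 = 0x6; word=0xc000
[12+:1] kind=1 & 0x1 = 0x1; word=0xd000
[10+:2] bank=0 & 0x3 = 0x0; word=0xd000
[5+:5] err=22 & 0x1f = 0x16; word=0xd2c0
[3+:2] opcode=-2 & 0x3 = 0x2; word=0xd2d0
[0+:3] state=6 & 0x7 = 0x6; word=0xd2d6
word = 0xd2d6 → big-endian bytes:
  [0]=0xd2  [1]=0xd6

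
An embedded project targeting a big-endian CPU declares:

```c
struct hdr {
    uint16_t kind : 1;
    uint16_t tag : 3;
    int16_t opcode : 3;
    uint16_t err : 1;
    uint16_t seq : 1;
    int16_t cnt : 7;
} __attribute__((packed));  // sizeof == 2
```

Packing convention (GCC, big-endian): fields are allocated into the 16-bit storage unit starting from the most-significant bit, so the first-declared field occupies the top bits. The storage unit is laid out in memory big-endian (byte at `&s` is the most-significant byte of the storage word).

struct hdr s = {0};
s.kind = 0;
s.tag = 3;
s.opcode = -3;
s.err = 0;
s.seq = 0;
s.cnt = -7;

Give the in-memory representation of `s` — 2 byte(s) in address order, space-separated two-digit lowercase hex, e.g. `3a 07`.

kind (1b) val=0 bits=0x0 at bit 15: 0x0000
tag (3b) val=3 bits=0x3 at bit 12: 0x3000
opcode (3b) val=-3 bits=0x5 at bit 9: 0x3a00
err (1b) val=0 bits=0x0 at bit 8: 0x3a00
seq (1b) val=0 bits=0x0 at bit 7: 0x3a00
cnt (7b) val=-7 bits=0x79 at bit 0: 0x3a79
word = 0x3a79 → big-endian bytes:
  [0]=0x3a  [1]=0x79

3a 79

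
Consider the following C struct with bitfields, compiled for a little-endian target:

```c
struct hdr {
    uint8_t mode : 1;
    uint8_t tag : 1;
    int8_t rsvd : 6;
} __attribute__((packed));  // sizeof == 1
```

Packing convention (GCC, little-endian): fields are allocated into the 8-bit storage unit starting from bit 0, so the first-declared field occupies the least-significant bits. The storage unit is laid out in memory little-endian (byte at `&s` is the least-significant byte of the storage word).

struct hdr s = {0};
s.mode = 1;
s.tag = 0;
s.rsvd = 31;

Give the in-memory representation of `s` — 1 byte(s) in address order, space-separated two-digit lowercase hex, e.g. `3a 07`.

7d

mode (1b) val=1 bits=0x1 at bit 0: 0x01
tag (1b) val=0 bits=0x0 at bit 1: 0x01
rsvd (6b) val=31 bits=0x1f at bit 2: 0x7d
word = 0x7d → little-endian bytes:
  [0]=0x7d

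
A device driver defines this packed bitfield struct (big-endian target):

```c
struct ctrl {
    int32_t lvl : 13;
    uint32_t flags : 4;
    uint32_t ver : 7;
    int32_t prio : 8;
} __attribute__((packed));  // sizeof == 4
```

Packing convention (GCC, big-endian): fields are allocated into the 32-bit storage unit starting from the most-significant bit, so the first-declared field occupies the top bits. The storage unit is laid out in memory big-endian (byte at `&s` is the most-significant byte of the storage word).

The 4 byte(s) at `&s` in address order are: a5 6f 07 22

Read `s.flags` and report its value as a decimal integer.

14

[0]=0xa5 [1]=0x6f [2]=0x07 [3]=0x22 (big-endian) → word 0xa56f0722
lvl [19+:13] = (word>>19) & 0x1fff = 5293
flags [15+:4] = (word>>15) & 0xf = 14  ←
ver [8+:7] = (word>>8) & 0x7f = 7
prio [0+:8] = (word>>0) & 0xff = 34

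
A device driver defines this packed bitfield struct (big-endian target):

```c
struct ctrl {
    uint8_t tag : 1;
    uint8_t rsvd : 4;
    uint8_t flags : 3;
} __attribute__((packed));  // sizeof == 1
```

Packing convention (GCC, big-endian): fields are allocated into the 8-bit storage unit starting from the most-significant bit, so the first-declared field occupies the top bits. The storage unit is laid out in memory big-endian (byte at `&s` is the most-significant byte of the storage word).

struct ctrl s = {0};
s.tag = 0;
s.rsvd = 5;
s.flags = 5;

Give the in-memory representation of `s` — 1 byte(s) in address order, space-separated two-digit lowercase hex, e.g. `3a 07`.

tag:1 = 0 → 0x0 << 7 → word 0x00
rsvd:4 = 5 → 0x5 << 3 → word 0x28
flags:3 = 5 → 0x5 << 0 → word 0x2d
word = 0x2d → big-endian bytes:
  [0]=0x2d

2d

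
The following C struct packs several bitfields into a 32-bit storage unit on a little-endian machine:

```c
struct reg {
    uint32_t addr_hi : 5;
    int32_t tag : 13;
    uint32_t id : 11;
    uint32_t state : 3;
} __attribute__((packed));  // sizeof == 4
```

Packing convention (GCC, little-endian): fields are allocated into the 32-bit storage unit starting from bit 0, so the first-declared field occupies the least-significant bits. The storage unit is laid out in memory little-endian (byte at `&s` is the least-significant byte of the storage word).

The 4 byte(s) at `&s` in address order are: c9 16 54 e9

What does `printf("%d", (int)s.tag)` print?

[0]=0xc9 [1]=0x16 [2]=0x54 [3]=0xe9 (little-endian) → word 0xe95416c9
addr_hi [0+:5] = (word>>0) & 0x1f = 9
tag [5+:13] = (word>>5) & 0x1fff = 182  ←
id [18+:11] = (word>>18) & 0x7ff = 597
state [29+:3] = (word>>29) & 0x7 = 7
tag signed 13b, MSB=0: value = 182

182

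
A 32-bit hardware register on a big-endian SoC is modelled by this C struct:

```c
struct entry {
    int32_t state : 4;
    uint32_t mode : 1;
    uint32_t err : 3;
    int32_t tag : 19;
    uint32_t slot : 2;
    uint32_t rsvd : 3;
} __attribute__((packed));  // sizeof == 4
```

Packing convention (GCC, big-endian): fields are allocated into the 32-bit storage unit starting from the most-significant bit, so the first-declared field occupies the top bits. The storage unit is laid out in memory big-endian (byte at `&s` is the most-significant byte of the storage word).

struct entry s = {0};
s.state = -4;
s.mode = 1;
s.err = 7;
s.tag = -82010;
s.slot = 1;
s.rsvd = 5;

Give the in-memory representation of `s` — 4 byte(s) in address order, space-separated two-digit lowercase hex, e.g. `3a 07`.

cf d7 f4 cd

state:4 = -4 → 0xc << 28 → word 0xc0000000
mode:1 = 1 → 0x1 << 27 → word 0xc8000000
err:3 = 7 → 0x7 << 24 → word 0xcf000000
tag:19 = -82010 → 0x6bfa6 << 5 → word 0xcfd7f4c0
slot:2 = 1 → 0x1 << 3 → word 0xcfd7f4c8
rsvd:3 = 5 → 0x5 << 0 → word 0xcfd7f4cd
word = 0xcfd7f4cd → big-endian bytes:
  [0]=0xcf  [1]=0xd7  [2]=0xf4  [3]=0xcd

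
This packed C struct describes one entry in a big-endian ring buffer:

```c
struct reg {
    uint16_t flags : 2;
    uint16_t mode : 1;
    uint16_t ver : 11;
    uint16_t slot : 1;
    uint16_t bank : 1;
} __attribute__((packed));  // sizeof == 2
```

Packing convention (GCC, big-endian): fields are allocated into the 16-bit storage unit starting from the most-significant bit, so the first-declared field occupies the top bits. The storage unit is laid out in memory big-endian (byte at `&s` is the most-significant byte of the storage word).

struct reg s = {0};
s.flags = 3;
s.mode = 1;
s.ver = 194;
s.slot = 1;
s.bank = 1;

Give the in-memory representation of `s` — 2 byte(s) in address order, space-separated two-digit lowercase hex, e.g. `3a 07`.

e3 0b

flags (2b) val=3 bits=0x3 at bit 14: 0xc000
mode (1b) val=1 bits=0x1 at bit 13: 0xe000
ver (11b) val=194 bits=0xc2 at bit 2: 0xe308
slot (1b) val=1 bits=0x1 at bit 1: 0xe30a
bank (1b) val=1 bits=0x1 at bit 0: 0xe30b
word = 0xe30b → big-endian bytes:
  [0]=0xe3  [1]=0x0b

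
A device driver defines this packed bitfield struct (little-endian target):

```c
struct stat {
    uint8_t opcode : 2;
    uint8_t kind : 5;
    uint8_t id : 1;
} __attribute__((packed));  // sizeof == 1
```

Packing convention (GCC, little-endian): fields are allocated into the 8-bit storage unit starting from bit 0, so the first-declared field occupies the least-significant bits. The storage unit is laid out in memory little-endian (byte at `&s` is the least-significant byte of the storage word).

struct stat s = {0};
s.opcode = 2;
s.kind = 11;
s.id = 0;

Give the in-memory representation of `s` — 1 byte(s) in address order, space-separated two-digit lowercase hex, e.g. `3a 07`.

2e

opcode (2b) val=2 bits=0x2 at bit 0: 0x02
kind (5b) val=11 bits=0xb at bit 2: 0x2e
id (1b) val=0 bits=0x0 at bit 7: 0x2e
word = 0x2e → little-endian bytes:
  [0]=0x2e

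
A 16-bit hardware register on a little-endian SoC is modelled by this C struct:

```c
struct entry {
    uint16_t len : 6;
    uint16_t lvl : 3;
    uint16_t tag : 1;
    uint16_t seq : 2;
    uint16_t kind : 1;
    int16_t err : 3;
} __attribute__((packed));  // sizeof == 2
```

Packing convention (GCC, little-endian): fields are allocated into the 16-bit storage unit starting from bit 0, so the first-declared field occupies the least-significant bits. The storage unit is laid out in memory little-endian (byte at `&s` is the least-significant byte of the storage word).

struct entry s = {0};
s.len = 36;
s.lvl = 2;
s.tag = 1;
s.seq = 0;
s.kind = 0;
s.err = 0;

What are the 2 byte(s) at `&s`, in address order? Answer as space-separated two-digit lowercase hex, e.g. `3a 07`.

a4 02

len:6 = 36 → 0x24 << 0 → word 0x0024
lvl:3 = 2 → 0x2 << 6 → word 0x00a4
tag:1 = 1 → 0x1 << 9 → word 0x02a4
seq:2 = 0 → 0x0 << 10 → word 0x02a4
kind:1 = 0 → 0x0 << 12 → word 0x02a4
err:3 = 0 → 0x0 << 13 → word 0x02a4
word = 0x02a4 → little-endian bytes:
  [0]=0xa4  [1]=0x02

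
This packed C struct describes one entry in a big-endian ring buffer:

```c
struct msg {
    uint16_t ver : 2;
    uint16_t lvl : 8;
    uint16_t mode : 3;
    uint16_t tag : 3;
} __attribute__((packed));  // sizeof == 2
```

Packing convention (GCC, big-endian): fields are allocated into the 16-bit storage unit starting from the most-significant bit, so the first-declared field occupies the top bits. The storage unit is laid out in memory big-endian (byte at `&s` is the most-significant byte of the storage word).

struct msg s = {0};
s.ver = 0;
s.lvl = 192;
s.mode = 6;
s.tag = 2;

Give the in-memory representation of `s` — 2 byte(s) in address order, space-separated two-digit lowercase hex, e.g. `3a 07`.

ver (2b) val=0 bits=0x0 at bit 14: 0x0000
lvl (8b) val=192 bits=0xc0 at bit 6: 0x3000
mode (3b) val=6 bits=0x6 at bit 3: 0x3030
tag (3b) val=2 bits=0x2 at bit 0: 0x3032
word = 0x3032 → big-endian bytes:
  [0]=0x30  [1]=0x32

30 32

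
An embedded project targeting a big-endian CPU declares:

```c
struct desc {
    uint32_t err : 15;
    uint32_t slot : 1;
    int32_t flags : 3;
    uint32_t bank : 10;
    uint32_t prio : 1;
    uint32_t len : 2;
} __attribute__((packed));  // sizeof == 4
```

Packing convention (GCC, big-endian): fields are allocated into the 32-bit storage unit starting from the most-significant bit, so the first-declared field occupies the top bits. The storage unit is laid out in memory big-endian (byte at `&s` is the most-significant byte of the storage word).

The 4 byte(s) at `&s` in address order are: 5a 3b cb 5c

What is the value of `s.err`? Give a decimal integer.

[0]=0x5a [1]=0x3b [2]=0xcb [3]=0x5c (big-endian) → word 0x5a3bcb5c
err:15 @ bit 17 → (0x5a3bcb5c>>17)&0x7fff = 0x2d1d  ←
slot:1 @ bit 16 → (0x5a3bcb5c>>16)&0x1 = 0x1
flags:3 @ bit 13 → (0x5a3bcb5c>>13)&0x7 = 0x6
bank:10 @ bit 3 → (0x5a3bcb5c>>3)&0x3ff = 0x16b
prio:1 @ bit 2 → (0x5a3bcb5c>>2)&0x1 = 0x1
len:2 @ bit 0 → (0x5a3bcb5c>>0)&0x3 = 0x0

11549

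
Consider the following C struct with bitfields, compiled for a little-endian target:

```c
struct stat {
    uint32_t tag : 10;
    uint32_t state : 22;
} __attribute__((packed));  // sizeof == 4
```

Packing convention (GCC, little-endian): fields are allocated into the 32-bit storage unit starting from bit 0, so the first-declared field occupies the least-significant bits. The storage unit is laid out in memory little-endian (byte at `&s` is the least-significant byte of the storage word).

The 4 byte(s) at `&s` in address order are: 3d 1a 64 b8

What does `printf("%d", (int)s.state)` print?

[0]=0x3d [1]=0x1a [2]=0x64 [3]=0xb8 (little-endian) → word 0xb8641a3d
tag [0+:10] = (word>>0) & 0x3ff = 573
state [10+:22] = (word>>10) & 0x3fffff = 3021062  ←

3021062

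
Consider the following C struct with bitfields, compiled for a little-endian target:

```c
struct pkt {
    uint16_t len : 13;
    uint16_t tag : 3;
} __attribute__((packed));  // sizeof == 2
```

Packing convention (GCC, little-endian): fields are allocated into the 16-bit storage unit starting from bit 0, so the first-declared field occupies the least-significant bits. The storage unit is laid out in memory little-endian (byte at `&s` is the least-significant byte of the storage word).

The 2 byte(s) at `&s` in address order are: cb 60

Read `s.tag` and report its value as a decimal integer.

3

[0]=0xcb [1]=0x60 (little-endian) → word 0x60cb
len [0+:13] = (word>>0) & 0x1fff = 203
tag [13+:3] = (word>>13) & 0x7 = 3  ←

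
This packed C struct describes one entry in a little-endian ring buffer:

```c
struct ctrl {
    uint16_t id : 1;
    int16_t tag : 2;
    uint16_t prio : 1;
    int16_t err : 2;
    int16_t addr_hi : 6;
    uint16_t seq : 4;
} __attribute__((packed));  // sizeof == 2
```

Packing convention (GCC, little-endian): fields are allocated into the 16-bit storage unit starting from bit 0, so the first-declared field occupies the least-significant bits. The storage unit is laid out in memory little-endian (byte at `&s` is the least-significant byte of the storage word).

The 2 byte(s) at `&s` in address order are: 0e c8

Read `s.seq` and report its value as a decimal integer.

[0]=0x0e [1]=0xc8 (little-endian) → word 0xc80e
id:1 @ bit 0 → (0xc80e>>0)&0x1 = 0x0
tag:2 @ bit 1 → (0xc80e>>1)&0x3 = 0x3
prio:1 @ bit 3 → (0xc80e>>3)&0x1 = 0x1
err:2 @ bit 4 → (0xc80e>>4)&0x3 = 0x0
addr_hi:6 @ bit 6 → (0xc80e>>6)&0x3f = 0x20
seq:4 @ bit 12 → (0xc80e>>12)&0xf = 0xc  ←

12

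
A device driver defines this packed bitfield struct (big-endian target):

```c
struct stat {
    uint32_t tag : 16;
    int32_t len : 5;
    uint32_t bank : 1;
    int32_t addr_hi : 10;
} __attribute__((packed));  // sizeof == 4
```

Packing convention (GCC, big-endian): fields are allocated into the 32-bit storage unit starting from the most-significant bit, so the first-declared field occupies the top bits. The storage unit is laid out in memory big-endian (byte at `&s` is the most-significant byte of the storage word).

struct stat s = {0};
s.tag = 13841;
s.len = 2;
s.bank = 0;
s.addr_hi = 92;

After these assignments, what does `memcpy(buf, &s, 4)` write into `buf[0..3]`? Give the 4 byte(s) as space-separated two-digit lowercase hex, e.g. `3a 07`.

36 11 10 5c

tag:16 = 13841 → 0x3611 << 16 → word 0x36110000
len:5 = 2 → 0x2 << 11 → word 0x36111000
bank:1 = 0 → 0x0 << 10 → word 0x36111000
addr_hi:10 = 92 → 0x5c << 0 → word 0x3611105c
word = 0x3611105c → big-endian bytes:
  [0]=0x36  [1]=0x11  [2]=0x10  [3]=0x5c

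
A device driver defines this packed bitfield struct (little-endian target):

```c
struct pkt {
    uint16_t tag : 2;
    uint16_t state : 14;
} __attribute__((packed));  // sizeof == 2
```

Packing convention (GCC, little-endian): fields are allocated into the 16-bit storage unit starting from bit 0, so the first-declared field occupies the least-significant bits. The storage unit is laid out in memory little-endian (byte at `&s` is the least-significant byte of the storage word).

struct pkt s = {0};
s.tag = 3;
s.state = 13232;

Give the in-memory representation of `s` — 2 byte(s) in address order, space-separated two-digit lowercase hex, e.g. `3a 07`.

tag:2 = 3 → 0x3 << 0 → word 0x0003
state:14 = 13232 → 0x33b0 << 2 → word 0xcec3
word = 0xcec3 → little-endian bytes:
  [0]=0xc3  [1]=0xce

c3 ce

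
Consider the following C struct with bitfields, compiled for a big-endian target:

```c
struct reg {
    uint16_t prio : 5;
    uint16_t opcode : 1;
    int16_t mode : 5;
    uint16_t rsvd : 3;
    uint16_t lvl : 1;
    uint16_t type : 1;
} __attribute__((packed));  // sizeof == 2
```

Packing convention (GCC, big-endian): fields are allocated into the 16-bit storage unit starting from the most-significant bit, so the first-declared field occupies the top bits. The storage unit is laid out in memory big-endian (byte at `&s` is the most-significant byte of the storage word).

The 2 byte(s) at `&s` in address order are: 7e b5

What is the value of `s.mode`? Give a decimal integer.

-11

[0]=0x7e [1]=0xb5 (big-endian) → word 0x7eb5
prio:5 @ bit 11 → (0x7eb5>>11)&0x1f = 0xf
opcode:1 @ bit 10 → (0x7eb5>>10)&0x1 = 0x1
mode:5 @ bit 5 → (0x7eb5>>5)&0x1f = 0x15  ←
rsvd:3 @ bit 2 → (0x7eb5>>2)&0x7 = 0x5
lvl:1 @ bit 1 → (0x7eb5>>1)&0x1 = 0x0
type:1 @ bit 0 → (0x7eb5>>0)&0x1 = 0x1
mode signed 5b, MSB=1: 21 - 32 = -11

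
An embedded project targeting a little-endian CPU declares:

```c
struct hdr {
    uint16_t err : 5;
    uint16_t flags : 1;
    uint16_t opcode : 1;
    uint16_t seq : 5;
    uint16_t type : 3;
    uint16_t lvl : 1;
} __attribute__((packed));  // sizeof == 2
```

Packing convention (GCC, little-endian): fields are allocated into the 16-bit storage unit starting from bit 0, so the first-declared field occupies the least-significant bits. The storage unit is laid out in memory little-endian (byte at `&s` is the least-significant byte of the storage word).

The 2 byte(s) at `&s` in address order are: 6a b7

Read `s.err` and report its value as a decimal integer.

[0]=0x6a [1]=0xb7 (little-endian) → word 0xb76a
err:5 @ bit 0 → (0xb76a>>0)&0x1f = 0xa  ←
flags:1 @ bit 5 → (0xb76a>>5)&0x1 = 0x1
opcode:1 @ bit 6 → (0xb76a>>6)&0x1 = 0x1
seq:5 @ bit 7 → (0xb76a>>7)&0x1f = 0xe
type:3 @ bit 12 → (0xb76a>>12)&0x7 = 0x3
lvl:1 @ bit 15 → (0xb76a>>15)&0x1 = 0x1

10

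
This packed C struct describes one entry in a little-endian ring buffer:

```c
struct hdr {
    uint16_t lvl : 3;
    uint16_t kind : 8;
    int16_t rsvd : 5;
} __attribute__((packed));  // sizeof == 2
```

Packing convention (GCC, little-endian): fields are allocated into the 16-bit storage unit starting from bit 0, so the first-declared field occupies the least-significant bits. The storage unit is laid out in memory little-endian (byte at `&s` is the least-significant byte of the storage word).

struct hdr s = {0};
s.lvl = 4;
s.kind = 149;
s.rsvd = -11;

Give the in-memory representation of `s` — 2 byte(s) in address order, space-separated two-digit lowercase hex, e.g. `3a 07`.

ac ac

[0+:3] lvl=4 & 0x7 = 0x4; word=0x0004
[3+:8] kind=149 & 0xff = 0x95; word=0x04ac
[11+:5] rsvd=-11 & 0x1f = 0x15; word=0xacac
word = 0xacac → little-endian bytes:
  [0]=0xac  [1]=0xac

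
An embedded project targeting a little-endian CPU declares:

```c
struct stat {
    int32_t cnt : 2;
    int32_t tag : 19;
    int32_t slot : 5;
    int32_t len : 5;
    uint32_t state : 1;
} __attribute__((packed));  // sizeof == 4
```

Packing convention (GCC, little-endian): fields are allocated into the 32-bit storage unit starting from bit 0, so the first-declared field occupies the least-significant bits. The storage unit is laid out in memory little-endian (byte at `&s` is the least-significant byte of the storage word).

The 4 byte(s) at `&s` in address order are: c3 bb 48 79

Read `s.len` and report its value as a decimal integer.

-2

[0]=0xc3 [1]=0xbb [2]=0x48 [3]=0x79 (little-endian) → word 0x7948bbc3
cnt [0+:2] = (word>>0) & 0x3 = 3
tag [2+:19] = (word>>2) & 0x7ffff = 143088
slot [21+:5] = (word>>21) & 0x1f = 10
len [26+:5] = (word>>26) & 0x1f = 30  ←
state [31+:1] = (word>>31) & 0x1 = 0
len signed 5b, MSB=1: 30 - 32 = -2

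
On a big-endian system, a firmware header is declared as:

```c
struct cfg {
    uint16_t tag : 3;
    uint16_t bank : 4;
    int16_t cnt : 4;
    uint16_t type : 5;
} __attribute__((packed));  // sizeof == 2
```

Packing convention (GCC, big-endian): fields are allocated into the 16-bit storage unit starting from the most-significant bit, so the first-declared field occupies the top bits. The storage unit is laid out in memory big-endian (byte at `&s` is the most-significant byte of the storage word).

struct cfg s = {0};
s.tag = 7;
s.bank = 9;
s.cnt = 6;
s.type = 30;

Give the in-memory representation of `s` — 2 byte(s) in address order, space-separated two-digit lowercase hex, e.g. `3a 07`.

tag (3b) val=7 bits=0x7 at bit 13: 0xe000
bank (4b) val=9 bits=0x9 at bit 9: 0xf200
cnt (4b) val=6 bits=0x6 at bit 5: 0xf2c0
type (5b) val=30 bits=0x1e at bit 0: 0xf2de
word = 0xf2de → big-endian bytes:
  [0]=0xf2  [1]=0xde

f2 de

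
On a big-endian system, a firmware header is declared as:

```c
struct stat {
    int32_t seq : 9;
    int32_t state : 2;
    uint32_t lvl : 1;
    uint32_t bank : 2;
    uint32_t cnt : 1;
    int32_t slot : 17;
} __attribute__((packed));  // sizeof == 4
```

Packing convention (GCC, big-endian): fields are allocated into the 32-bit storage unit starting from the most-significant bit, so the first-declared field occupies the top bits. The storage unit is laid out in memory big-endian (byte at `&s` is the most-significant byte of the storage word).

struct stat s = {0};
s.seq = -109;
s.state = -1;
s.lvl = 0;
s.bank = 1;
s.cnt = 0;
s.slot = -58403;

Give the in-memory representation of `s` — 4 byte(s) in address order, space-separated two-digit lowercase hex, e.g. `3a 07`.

c9 e5 1b dd

seq:9 = -109 → 0x193 << 23 → word 0xc9800000
state:2 = -1 → 0x3 << 21 → word 0xc9e00000
lvl:1 = 0 → 0x0 << 20 → word 0xc9e00000
bank:2 = 1 → 0x1 << 18 → word 0xc9e40000
cnt:1 = 0 → 0x0 << 17 → word 0xc9e40000
slot:17 = -58403 → 0x11bdd << 0 → word 0xc9e51bdd
word = 0xc9e51bdd → big-endian bytes:
  [0]=0xc9  [1]=0xe5  [2]=0x1b  [3]=0xdd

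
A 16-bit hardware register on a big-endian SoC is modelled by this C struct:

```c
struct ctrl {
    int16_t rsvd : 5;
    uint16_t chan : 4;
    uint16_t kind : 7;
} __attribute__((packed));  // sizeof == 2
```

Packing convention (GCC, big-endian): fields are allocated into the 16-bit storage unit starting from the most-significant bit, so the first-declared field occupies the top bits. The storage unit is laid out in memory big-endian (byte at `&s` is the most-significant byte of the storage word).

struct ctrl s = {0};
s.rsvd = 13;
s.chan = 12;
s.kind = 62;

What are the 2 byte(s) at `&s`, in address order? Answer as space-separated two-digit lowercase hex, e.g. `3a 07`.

rsvd (5b) val=13 bits=0xd at bit 11: 0x6800
chan (4b) val=12 bits=0xc at bit 7: 0x6e00
kind (7b) val=62 bits=0x3e at bit 0: 0x6e3e
word = 0x6e3e → big-endian bytes:
  [0]=0x6e  [1]=0x3e

6e 3e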